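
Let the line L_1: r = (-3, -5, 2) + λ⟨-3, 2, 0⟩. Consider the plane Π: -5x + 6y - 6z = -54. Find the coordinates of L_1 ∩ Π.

Substitute r = (-3, -5, 2) + t(-3, 2, 0) into the plane: -27 + 27t = -54, so t = -1.
Intersection: (-3, -5, 2) + (-1)·(-3, 2, 0) = (0, -7, 2).

(0, -7, 2)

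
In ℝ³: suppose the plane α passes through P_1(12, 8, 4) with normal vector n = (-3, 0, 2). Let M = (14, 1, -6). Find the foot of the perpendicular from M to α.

α: n·r = n·P_1 gives -3x + 2z = -28.
Foot = M − λn with λ = (n·M − d)/|n|² = (-54 − (-28))/13 = -2.
Foot = (14, 1, -6) − (-2)·(-3, 0, 2) = (8, 1, -2).

(8, 1, -2)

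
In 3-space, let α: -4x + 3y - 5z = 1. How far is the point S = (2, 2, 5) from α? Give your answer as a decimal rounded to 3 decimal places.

n·S − d = (-4)·(2) + (3)·(2) + (-5)·(5) − 1 = -28; |n| = √50.
Distance = |-28| / √50 = 28/√50 ≈ 3.960.

3.960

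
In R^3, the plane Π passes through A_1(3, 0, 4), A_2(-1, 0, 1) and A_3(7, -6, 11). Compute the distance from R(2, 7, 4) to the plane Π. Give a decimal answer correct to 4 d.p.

A_1A_2 = (-4, 0, -3), A_1A_3 = (4, -6, 7); a normal to Π is A_1A_2 × A_1A_3 = (-18, 16, 24).
Using A_1: Π has equation -18x + 16y + 24z = 42.
n·R − d = (-18)·(2) + (16)·(7) + (24)·(4) − 42 = 130; |n| = √1156.
Distance = |130| / √1156 = 130/√1156 ≈ 3.8235.

3.8235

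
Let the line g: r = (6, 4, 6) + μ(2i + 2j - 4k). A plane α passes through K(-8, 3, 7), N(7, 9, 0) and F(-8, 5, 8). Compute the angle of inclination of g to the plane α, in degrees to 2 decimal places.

KN = (15, 6, -7), KF = (0, 2, 1); a normal to α is KN × KF = (20, -15, 30).
Using K: α has equation 20x - 15y + 30z = 5.
sin θ = |n·v| / (|n||v|) = |-110| / (√1525 · √24) = 0.57498.
θ ≈ 35.10°.

35.10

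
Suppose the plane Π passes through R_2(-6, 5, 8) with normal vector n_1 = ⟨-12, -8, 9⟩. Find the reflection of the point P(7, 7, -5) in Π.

Π: n_1·r = n_1·R_2 gives -12x - 8y + 9z = 104.
λ = (n·P − d)/|n|² = (-185 − 104)/289 = -1.
Reflection = P − 2λn = (7, 7, -5) − (-2)·(-12, -8, 9) = (-17, -9, 13).

(-17, -9, 13)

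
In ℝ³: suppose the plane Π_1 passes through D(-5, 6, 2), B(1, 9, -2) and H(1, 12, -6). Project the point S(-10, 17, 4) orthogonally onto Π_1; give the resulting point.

DB = (6, 3, -4), DH = (6, 6, -8); a normal to Π_1 is DB × DH = (0, 24, 18).
Using D: Π_1 has equation 24y + 18z = 180.
Foot = S − λn with λ = (n·S − d)/|n|² = (480 − 180)/900 = 1/3.
Foot = (-10, 17, 4) − (1/3)·(0, 24, 18) = (-10, 9, -2).

(-10, 9, -2)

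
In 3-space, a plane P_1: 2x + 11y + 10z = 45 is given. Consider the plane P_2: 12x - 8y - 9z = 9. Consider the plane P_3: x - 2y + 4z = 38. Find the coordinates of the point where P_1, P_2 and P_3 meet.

(4, -3, 7)

Solving the 3×3 linear system 2x + 11y + 10z = 45, 12x - 8y - 9z = 9, x - 2y + 4z = 38 (e.g. by elimination or Cramer's rule, determinant = -887) gives (4, -3, 7).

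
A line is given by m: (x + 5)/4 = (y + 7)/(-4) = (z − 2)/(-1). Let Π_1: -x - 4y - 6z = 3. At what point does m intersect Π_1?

(-9, -3, 3)

m has direction (4, -4, -1) through (-5, -7, 2).
Substitute r = (-5, -7, 2) + t(4, -4, -1) into the plane: 21 + 18t = 3, so t = -1.
Intersection: (-5, -7, 2) + (-1)·(4, -4, -1) = (-9, -3, 3).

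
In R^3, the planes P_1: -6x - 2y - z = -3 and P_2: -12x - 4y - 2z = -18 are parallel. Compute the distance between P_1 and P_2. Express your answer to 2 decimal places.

0.94

Rescale P_2 by 1/2: -6x - 2y - z = -9. Then distance = |-3 − (-9)| / √41 ≈ 0.94.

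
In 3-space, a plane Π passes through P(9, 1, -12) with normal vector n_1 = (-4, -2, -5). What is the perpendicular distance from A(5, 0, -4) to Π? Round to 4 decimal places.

3.2796

Π: n_1·r = n_1·P gives -4x - 2y - 5z = 22.
n·A − d = (-4)·(5) + (-2)·(0) + (-5)·(-4) − 22 = -22; |n| = √45.
Distance = |-22| / √45 = 22/√45 ≈ 3.2796.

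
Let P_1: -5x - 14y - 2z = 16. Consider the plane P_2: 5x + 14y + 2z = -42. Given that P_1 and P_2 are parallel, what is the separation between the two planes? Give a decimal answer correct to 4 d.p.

Rescale P_2 by 1/(-1): -5x - 14y - 2z = 42. Then distance = |16 − 42| / √225 ≈ 1.7333.

1.7333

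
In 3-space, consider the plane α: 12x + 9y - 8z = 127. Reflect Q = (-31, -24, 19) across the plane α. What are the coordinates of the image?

λ = (n·Q − d)/|n|² = (-740 − 127)/289 = -3.
Reflection = Q − 2λn = (-31, -24, 19) − (-6)·(12, 9, -8) = (41, 30, -29).

(41, 30, -29)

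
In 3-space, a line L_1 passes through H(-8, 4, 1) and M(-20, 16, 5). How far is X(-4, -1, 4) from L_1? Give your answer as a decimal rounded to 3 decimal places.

4.437

A direction vector for L_1 is M − H = (-12, 12, 4).
Taking (-8, 4, 1) on L_1 with direction v = (-12, 12, 4): w = X − (-8, 4, 1) = (4, -5, 3), and w × v = (-56, -52, -12).
Distance = |w × v| / |v| = √5984 / √304 ≈ 4.437.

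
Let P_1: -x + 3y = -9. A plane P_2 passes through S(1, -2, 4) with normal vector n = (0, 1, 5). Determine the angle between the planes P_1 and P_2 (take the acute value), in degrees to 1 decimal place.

P_2: n·r = n·S gives y + 5z = 18.
cos θ = |n₁·n₂| / (|n₁||n₂|) = |3| / (√10 · √26).
θ = arccos(0.18605) ≈ 79.3°.

79.3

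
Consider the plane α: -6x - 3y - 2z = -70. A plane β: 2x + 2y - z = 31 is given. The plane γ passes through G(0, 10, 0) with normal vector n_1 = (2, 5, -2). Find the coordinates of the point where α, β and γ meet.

γ: n_1·r = n_1·G gives 2x + 5y - 2z = 50.
Solving the 3×3 linear system -6x - 3y - 2z = -70, 2x + 2y - z = 31, 2x + 5y - 2z = 50 (e.g. by elimination or Cramer's rule, determinant = -24) gives (9, 6, -1).

(9, 6, -1)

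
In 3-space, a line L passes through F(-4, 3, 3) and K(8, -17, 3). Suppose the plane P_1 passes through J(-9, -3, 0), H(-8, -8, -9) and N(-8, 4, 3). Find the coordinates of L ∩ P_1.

(-7, 8, 3)

A direction vector for L is K − F = (12, -20, 0).
JH = (1, -5, -9), JN = (1, 7, 3); a normal to P_1 is JH × JN = (48, -12, 12).
Using J: P_1 has equation 48x - 12y + 12z = -396.
Substitute r = (-4, 3, 3) + t(12, -20, 0) into the plane: -192 + 816t = -396, so t = -1/4.
Intersection: (-4, 3, 3) + (-1/4)·(12, -20, 0) = (-7, 8, 3).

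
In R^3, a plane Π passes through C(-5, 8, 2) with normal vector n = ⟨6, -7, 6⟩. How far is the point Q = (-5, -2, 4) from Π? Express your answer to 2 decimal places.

7.45

Π: n·r = n·C gives 6x - 7y + 6z = -74.
n·Q − d = (6)·(-5) + (-7)·(-2) + (6)·(4) − (-74) = 82; |n| = √121.
Distance = |82| / √121 = 82/√121 ≈ 7.45.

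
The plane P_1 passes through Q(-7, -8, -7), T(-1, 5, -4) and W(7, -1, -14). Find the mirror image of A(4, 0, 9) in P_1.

QT = (6, 13, 3), QW = (14, 7, -7); a normal to P_1 is QT × QW = (-112, 84, -140).
Using Q: P_1 has equation -112x + 84y - 140z = 1092.
λ = (n·A − d)/|n|² = (-1708 − 1092)/39200 = -1/14.
Reflection = A − 2λn = (4, 0, 9) − (-1/7)·(-112, 84, -140) = (-12, 12, -11).

(-12, 12, -11)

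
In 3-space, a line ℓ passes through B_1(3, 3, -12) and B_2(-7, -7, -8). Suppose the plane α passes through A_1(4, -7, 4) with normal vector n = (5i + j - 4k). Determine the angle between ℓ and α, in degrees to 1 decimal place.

52.9

A direction vector for ℓ is B_2 − B_1 = (-10, -10, 4).
α: n·r = n·A_1 gives 5x + y - 4z = -3.
sin θ = |n·v| / (|n||v|) = |-76| / (√42 · √216) = 0.79792.
θ ≈ 52.9°.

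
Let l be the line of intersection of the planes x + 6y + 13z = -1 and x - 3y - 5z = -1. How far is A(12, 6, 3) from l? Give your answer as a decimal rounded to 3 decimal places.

Direction of l: (1, 6, 13) × (1, -3, -5) = (9, 18, -9).
A point on l: solving the two plane equations with x = 3 gives (3, 8, -4).
Taking (3, 8, -4) on l with direction v = (9, 18, -9): w = A − (3, 8, -4) = (9, -2, 7), and w × v = (-108, 144, 180).
Distance = |w × v| / |v| = √64800 / √486 ≈ 11.547.

11.547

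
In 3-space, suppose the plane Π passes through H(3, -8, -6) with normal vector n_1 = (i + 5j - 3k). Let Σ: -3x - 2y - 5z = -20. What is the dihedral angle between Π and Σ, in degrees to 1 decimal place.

86.9

Π: n_1·r = n_1·H gives x + 5y - 3z = -19.
cos θ = |n₁·n₂| / (|n₁||n₂|) = |2| / (√35 · √38).
θ = arccos(0.05484) ≈ 86.9°.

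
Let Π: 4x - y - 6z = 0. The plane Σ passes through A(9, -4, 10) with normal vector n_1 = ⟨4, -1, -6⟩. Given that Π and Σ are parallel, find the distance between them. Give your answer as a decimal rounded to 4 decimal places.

2.7472

Σ: n_1·r = n_1·A gives 4x - y - 6z = -20.
Same normal n = (4, -1, -6) with |n| = √53; distance = |0 − (-20)| / |n| = 20/√53 ≈ 2.7472.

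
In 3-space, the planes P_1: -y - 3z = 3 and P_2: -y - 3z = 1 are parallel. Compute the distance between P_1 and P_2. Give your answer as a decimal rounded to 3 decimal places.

Same normal n = (0, -1, -3) with |n| = √10; distance = |3 − 1| / |n| = 2/√10 ≈ 0.632.

0.632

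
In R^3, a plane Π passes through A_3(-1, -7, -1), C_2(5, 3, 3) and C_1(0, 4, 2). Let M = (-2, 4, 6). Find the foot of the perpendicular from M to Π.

(-1, 5, 2)

A_3C_2 = (6, 10, 4), A_3C_1 = (1, 11, 3); a normal to Π is A_3C_2 × A_3C_1 = (-14, -14, 56).
Using A_3: Π has equation -14x - 14y + 56z = 56.
Foot = M − λn with λ = (n·M − d)/|n|² = (308 − 56)/3528 = 1/14.
Foot = (-2, 4, 6) − (1/14)·(-14, -14, 56) = (-1, 5, 2).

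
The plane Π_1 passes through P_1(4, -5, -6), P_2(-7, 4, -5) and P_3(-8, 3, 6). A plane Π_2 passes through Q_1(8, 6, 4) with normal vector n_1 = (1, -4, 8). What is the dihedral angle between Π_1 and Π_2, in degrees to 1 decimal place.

81.1

P_1P_2 = (-11, 9, 1), P_1P_3 = (-12, 8, 12); a normal to Π_1 is P_1P_2 × P_1P_3 = (100, 120, 20).
Using P_1: Π_1 has equation 100x + 120y + 20z = -320.
Π_2: n_1·r = n_1·Q_1 gives x - 4y + 8z = 16.
cos θ = |n₁·n₂| / (|n₁||n₂|) = |-220| / (√24800 · √81).
θ = arccos(0.15522) ≈ 81.1°.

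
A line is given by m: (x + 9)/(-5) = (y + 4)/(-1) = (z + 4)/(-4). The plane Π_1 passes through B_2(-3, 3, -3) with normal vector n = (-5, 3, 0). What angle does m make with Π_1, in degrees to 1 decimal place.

m has direction (-5, -1, -4) through (-9, -4, -4).
Π_1: n·r = n·B_2 gives -5x + 3y = 24.
sin θ = |n·v| / (|n||v|) = |22| / (√34 · √42) = 0.58218.
θ ≈ 35.6°.

35.6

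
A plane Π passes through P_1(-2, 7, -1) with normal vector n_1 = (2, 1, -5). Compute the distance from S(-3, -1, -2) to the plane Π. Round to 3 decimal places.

0.913

Π: n_1·r = n_1·P_1 gives 2x + y - 5z = 8.
n·S − d = (2)·(-3) + (1)·(-1) + (-5)·(-2) − 8 = -5; |n| = √30.
Distance = |-5| / √30 = 5/√30 ≈ 0.913.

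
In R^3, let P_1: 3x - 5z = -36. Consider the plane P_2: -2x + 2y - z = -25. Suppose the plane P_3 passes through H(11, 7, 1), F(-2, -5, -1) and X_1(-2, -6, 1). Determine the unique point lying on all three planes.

(3, -5, 9)

HF = (-13, -12, -2), HX_1 = (-13, -13, 0); a normal to P_3 is HF × HX_1 = (-26, 26, 13).
Using H: P_3 has equation -26x + 26y + 13z = -91.
Solving the 3×3 linear system 3x - 5z = -36, -2x + 2y - z = -25, -26x + 26y + 13z = -91 (e.g. by elimination or Cramer's rule, determinant = 156) gives (3, -5, 9).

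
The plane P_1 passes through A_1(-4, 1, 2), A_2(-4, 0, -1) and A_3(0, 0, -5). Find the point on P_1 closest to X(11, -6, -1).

A_1A_2 = (0, -1, -3), A_1A_3 = (4, -1, -7); a normal to P_1 is A_1A_2 × A_1A_3 = (4, -12, 4).
Using A_1: P_1 has equation 4x - 12y + 4z = -20.
Foot = X − λn with λ = (n·X − d)/|n|² = (112 − (-20))/176 = 3/4.
Foot = (11, -6, -1) − (3/4)·(4, -12, 4) = (8, 3, -4).

(8, 3, -4)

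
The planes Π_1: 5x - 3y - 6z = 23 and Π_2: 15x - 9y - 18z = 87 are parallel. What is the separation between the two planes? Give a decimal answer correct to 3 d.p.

Rescale Π_2 by 1/3: 5x - 3y - 6z = 29. Then distance = |23 − 29| / √70 ≈ 0.717.

0.717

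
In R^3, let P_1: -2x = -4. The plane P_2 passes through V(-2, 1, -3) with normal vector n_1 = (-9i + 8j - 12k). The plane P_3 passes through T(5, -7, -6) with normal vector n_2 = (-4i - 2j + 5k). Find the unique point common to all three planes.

P_2: n_1·r = n_1·V gives -9x + 8y - 12z = 62.
P_3: n_2·r = n_2·T gives -4x - 2y + 5z = -36.
Solving the 3×3 linear system -2x = -4, -9x + 8y - 12z = 62, -4x - 2y + 5z = -36 (e.g. by elimination or Cramer's rule, determinant = -32) gives (2, 4, -4).

(2, 4, -4)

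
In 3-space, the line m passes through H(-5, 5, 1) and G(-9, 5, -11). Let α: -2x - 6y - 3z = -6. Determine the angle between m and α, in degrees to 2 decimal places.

A direction vector for m is G − H = (-4, 0, -12).
sin θ = |n·v| / (|n||v|) = |44| / (√49 · √160) = 0.49693.
θ ≈ 29.80°.

29.80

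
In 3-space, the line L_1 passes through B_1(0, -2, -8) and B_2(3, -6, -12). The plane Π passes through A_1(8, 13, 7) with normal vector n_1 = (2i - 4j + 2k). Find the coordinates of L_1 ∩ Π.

A direction vector for L_1 is B_2 − B_1 = (3, -4, -4).
Π: n_1·r = n_1·A_1 gives 2x - 4y + 2z = -22.
Substitute r = (0, -2, -8) + t(3, -4, -4) into the plane: -8 + 14t = -22, so t = -1.
Intersection: (0, -2, -8) + (-1)·(3, -4, -4) = (-3, 2, -4).

(-3, 2, -4)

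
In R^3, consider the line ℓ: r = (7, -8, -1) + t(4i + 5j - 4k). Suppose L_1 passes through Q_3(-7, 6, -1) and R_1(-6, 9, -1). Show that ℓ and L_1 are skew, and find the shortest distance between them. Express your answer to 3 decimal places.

15.494

A direction vector for L_1 is R_1 − Q_3 = (1, 3, 0).
Common perpendicular direction n = (4, 5, -4) × (1, 3, 0) = (12, -4, 7).
With w = (-7, 6, -1) − (7, -8, -1) = (-14, 14, 0), w · n = -224.
Since n ≠ 0 the lines are not parallel, and w · n = -224 ≠ 0 so they do not intersect; hence they are skew.
Distance = |w · n| / |n| = |-224| / √209 ≈ 15.494.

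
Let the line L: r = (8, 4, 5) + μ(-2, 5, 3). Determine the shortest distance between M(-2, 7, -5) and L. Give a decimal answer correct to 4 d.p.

Taking (8, 4, 5) on L with direction v = (-2, 5, 3): w = M − (8, 4, 5) = (-10, 3, -10), and w × v = (59, 50, -44).
Distance = |w × v| / |v| = √7917 / √38 ≈ 14.4341.

14.4341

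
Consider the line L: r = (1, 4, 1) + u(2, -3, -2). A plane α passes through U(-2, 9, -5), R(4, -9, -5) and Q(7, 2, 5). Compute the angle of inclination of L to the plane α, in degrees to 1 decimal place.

27.0

UR = (6, -18, 0), UQ = (9, -7, 10); a normal to α is UR × UQ = (-180, -60, 120).
Using U: α has equation -180x - 60y + 120z = -780.
sin θ = |n·v| / (|n||v|) = |-420| / (√50400 · √17) = 0.45374.
θ ≈ 27.0°.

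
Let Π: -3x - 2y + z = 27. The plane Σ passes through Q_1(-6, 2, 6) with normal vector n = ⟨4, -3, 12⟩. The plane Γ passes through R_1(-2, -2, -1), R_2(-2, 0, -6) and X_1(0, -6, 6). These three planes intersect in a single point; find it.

Σ: n·r = n·Q_1 gives 4x - 3y + 12z = 42.
R_1R_2 = (0, 2, -5), R_1X_1 = (2, -4, 7); a normal to Γ is R_1R_2 × R_1X_1 = (-6, -10, -4).
Using R_1: Γ has equation -6x - 10y - 4z = 36.
Solving the 3×3 linear system -3x - 2y + z = 27, 4x - 3y + 12z = 42, -6x - 10y - 4z = 36 (e.g. by elimination or Cramer's rule, determinant = -342) gives (-6, -2, 5).

(-6, -2, 5)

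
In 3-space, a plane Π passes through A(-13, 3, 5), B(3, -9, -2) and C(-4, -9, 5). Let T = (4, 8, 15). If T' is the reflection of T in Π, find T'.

AB = (16, -12, -7), AC = (9, -12, 0); a normal to Π is AB × AC = (-84, -63, -84).
Using A: Π has equation -84x - 63y - 84z = 483.
λ = (n·T − d)/|n|² = (-2100 − 483)/18081 = -1/7.
Reflection = T − 2λn = (4, 8, 15) − (-2/7)·(-84, -63, -84) = (-20, -10, -9).

(-20, -10, -9)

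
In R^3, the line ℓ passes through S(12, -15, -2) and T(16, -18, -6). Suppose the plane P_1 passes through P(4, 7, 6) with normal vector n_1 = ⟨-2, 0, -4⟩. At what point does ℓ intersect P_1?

(4, -9, 6)

A direction vector for ℓ is T − S = (4, -3, -4).
P_1: n_1·r = n_1·P gives -2x - 4z = -32.
Substitute r = (12, -15, -2) + t(4, -3, -4) into the plane: -16 + 8t = -32, so t = -2.
Intersection: (12, -15, -2) + (-2)·(4, -3, -4) = (4, -9, 6).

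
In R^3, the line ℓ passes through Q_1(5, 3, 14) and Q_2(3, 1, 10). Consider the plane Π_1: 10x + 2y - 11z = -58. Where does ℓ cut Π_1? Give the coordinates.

(1, -1, 6)

A direction vector for ℓ is Q_2 − Q_1 = (-2, -2, -4).
Substitute r = (5, 3, 14) + t(-2, -2, -4) into the plane: -98 + 20t = -58, so t = 2.
Intersection: (5, 3, 14) + 2·(-2, -2, -4) = (1, -1, 6).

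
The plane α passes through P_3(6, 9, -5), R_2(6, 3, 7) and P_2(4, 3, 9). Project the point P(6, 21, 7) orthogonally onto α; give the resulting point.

(0, 9, 1)

P_3R_2 = (0, -6, 12), P_3P_2 = (-2, -6, 14); a normal to α is P_3R_2 × P_3P_2 = (-12, -24, -12).
Using P_3: α has equation -12x - 24y - 12z = -228.
Foot = P − λn with λ = (n·P − d)/|n|² = (-660 − (-228))/864 = -1/2.
Foot = (6, 21, 7) − (-1/2)·(-12, -24, -12) = (0, 9, 1).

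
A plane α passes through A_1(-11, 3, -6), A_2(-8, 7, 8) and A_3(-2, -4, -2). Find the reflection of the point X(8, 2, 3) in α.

A_1A_2 = (3, 4, 14), A_1A_3 = (9, -7, 4); a normal to α is A_1A_2 × A_1A_3 = (114, 114, -57).
Using A_1: α has equation 114x + 114y - 57z = -570.
λ = (n·X − d)/|n|² = (969 − (-570))/29241 = 1/19.
Reflection = X − 2λn = (8, 2, 3) − (2/19)·(114, 114, -57) = (-4, -10, 9).

(-4, -10, 9)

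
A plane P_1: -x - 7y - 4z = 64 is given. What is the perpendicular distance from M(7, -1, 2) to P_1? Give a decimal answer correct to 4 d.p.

n·M − d = (-1)·(7) + (-7)·(-1) + (-4)·(2) − 64 = -72; |n| = √66.
Distance = |-72| / √66 = 72/√66 ≈ 8.8626.

8.8626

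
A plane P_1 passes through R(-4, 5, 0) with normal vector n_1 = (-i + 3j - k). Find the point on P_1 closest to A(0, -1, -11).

P_1: n_1·r = n_1·R gives -x + 3y - z = 19.
Foot = A − λn with λ = (n·A − d)/|n|² = (8 − 19)/11 = -1.
Foot = (0, -1, -11) − (-1)·(-1, 3, -1) = (-1, 2, -12).

(-1, 2, -12)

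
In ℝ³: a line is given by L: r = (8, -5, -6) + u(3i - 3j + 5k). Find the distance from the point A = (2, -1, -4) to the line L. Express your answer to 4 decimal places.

Taking (8, -5, -6) on L with direction v = (3, -3, 5): w = A − (8, -5, -6) = (-6, 4, 2), and w × v = (26, 36, 6).
Distance = |w × v| / |v| = √2008 / √43 ≈ 6.8336.

6.8336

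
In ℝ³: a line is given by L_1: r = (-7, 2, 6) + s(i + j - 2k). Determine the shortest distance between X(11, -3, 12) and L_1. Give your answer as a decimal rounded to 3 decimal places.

19.617

Taking (-7, 2, 6) on L_1 with direction v = (1, 1, -2): w = X − (-7, 2, 6) = (18, -5, 6), and w × v = (4, 42, 23).
Distance = |w × v| / |v| = √2309 / √6 ≈ 19.617.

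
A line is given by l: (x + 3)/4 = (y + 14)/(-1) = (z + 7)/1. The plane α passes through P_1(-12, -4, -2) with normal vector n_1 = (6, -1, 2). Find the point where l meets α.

(-11, -12, -9)

l has direction (4, -1, 1) through (-3, -14, -7).
α: n_1·r = n_1·P_1 gives 6x - y + 2z = -72.
Substitute r = (-3, -14, -7) + t(4, -1, 1) into the plane: -18 + 27t = -72, so t = -2.
Intersection: (-3, -14, -7) + (-2)·(4, -1, 1) = (-11, -12, -9).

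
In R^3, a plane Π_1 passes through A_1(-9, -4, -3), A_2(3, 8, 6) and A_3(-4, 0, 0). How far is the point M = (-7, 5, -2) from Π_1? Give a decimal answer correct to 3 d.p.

A_1A_2 = (12, 12, 9), A_1A_3 = (5, 4, 3); a normal to Π_1 is A_1A_2 × A_1A_3 = (0, 9, -12).
Using A_1: Π_1 has equation 9y - 12z = 0.
n·M − d = (0)·(-7) + (9)·(5) + (-12)·(-2) − 0 = 69; |n| = √225.
Distance = |69| / √225 = 69/√225 ≈ 4.600.

4.600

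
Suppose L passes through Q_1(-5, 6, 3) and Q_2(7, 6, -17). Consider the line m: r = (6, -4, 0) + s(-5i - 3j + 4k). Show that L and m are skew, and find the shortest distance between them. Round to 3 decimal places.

12.297

A direction vector for L is Q_2 − Q_1 = (12, 0, -20).
Common perpendicular direction n = (12, 0, -20) × (-5, -3, 4) = (-60, 52, -36).
With w = (6, -4, 0) − (-5, 6, 3) = (11, -10, -3), w · n = -1072.
Since n ≠ 0 the lines are not parallel, and w · n = -1072 ≠ 0 so they do not intersect; hence they are skew.
Distance = |w · n| / |n| = |-1072| / √7600 ≈ 12.297.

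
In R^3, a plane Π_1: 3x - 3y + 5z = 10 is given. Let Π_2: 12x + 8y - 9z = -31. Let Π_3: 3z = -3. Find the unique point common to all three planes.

(0, -5, -1)

Solving the 3×3 linear system 3x - 3y + 5z = 10, 12x + 8y - 9z = -31, 3z = -3 (e.g. by elimination or Cramer's rule, determinant = 180) gives (0, -5, -1).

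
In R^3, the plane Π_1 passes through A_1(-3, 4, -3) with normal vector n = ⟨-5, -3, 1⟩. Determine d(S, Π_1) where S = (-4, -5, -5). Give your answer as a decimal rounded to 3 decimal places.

Π_1: n·r = n·A_1 gives -5x - 3y + z = 0.
n·S − d = (-5)·(-4) + (-3)·(-5) + (1)·(-5) − 0 = 30; |n| = √35.
Distance = |30| / √35 = 30/√35 ≈ 5.071.

5.071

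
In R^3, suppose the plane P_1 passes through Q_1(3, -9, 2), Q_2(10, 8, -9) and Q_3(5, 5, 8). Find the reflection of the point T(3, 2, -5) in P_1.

Q_1Q_2 = (7, 17, -11), Q_1Q_3 = (2, 14, 6); a normal to P_1 is Q_1Q_2 × Q_1Q_3 = (256, -64, 64).
Using Q_1: P_1 has equation 256x - 64y + 64z = 1472.
λ = (n·T − d)/|n|² = (320 − 1472)/73728 = -1/64.
Reflection = T − 2λn = (3, 2, -5) − (-1/32)·(256, -64, 64) = (11, 0, -3).

(11, 0, -3)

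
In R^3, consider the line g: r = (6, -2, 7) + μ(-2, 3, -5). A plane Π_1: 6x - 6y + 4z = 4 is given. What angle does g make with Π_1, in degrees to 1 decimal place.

sin θ = |n·v| / (|n||v|) = |-50| / (√88 · √38) = 0.86464.
θ ≈ 59.8°.

59.8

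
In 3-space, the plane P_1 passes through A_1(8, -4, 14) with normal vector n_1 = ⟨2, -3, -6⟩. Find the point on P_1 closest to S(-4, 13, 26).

P_1: n_1·r = n_1·A_1 gives 2x - 3y - 6z = -56.
Foot = S − λn with λ = (n·S − d)/|n|² = (-203 − (-56))/49 = -3.
Foot = (-4, 13, 26) − (-3)·(2, -3, -6) = (2, 4, 8).

(2, 4, 8)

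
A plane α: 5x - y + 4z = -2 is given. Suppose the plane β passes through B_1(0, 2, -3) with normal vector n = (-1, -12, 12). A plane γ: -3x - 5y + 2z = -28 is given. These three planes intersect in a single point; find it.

β: n·r = n·B_1 gives -x - 12y + 12z = -60.
Solving the 3×3 linear system 5x - y + 4z = -2, -x - 12y + 12z = -60, -3x - 5y + 2z = -28 (e.g. by elimination or Cramer's rule, determinant = 90) gives (0, 6, 1).

(0, 6, 1)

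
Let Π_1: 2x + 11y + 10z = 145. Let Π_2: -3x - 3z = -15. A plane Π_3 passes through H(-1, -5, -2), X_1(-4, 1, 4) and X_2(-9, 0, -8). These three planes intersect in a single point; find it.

(-5, 5, 10)

HX_1 = (-3, 6, 6), HX_2 = (-8, 5, -6); a normal to Π_3 is HX_1 × HX_2 = (-66, -66, 33).
Using H: Π_3 has equation -66x - 66y + 33z = 330.
Solving the 3×3 linear system 2x + 11y + 10z = 145, -3x - 3z = -15, -66x - 66y + 33z = 330 (e.g. by elimination or Cramer's rule, determinant = 4851) gives (-5, 5, 10).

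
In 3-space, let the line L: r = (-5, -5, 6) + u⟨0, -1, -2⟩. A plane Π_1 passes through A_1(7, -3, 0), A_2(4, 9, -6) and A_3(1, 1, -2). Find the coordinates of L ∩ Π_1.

(-5, -7, 2)

A_1A_2 = (-3, 12, -6), A_1A_3 = (-6, 4, -2); a normal to Π_1 is A_1A_2 × A_1A_3 = (0, 30, 60).
Using A_1: Π_1 has equation 30y + 60z = -90.
Substitute r = (-5, -5, 6) + t(0, -1, -2) into the plane: 210 + (-150)t = -90, so t = 2.
Intersection: (-5, -5, 6) + 2·(0, -1, -2) = (-5, -7, 2).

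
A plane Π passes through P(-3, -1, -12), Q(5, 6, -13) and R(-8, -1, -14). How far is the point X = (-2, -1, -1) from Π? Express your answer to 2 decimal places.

PQ = (8, 7, -1), PR = (-5, 0, -2); a normal to Π is PQ × PR = (-14, 21, 35).
Using P: Π has equation -14x + 21y + 35z = -399.
n·X − d = (-14)·(-2) + (21)·(-1) + (35)·(-1) − (-399) = 371; |n| = √1862.
Distance = |371| / √1862 = 371/√1862 ≈ 8.60.

8.60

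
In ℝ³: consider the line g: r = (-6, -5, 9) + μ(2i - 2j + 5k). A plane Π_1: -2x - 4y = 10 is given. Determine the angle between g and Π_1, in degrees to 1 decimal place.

9.0

sin θ = |n·v| / (|n||v|) = |4| / (√20 · √33) = 0.15570.
θ ≈ 9.0°.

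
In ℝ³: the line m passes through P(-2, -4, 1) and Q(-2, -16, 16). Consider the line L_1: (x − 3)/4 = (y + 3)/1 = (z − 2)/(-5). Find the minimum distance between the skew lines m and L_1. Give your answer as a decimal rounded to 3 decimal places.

A direction vector for m is Q − P = (0, -12, 15).
L_1 has direction (4, 1, -5) through (3, -3, 2).
Common perpendicular direction n = (0, -12, 15) × (4, 1, -5) = (45, 60, 48).
With w = (3, -3, 2) − (-2, -4, 1) = (5, 1, 1), w · n = 333.
Distance = |w · n| / |n| = |333| / √7929 ≈ 3.740.

3.740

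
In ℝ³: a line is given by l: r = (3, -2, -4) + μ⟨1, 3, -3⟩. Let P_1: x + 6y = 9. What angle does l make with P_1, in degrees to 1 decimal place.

45.8

sin θ = |n·v| / (|n||v|) = |19| / (√37 · √19) = 0.71660.
θ ≈ 45.8°.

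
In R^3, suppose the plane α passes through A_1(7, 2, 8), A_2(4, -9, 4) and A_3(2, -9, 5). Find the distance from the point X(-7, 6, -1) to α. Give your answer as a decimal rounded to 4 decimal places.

14.6969

A_1A_2 = (-3, -11, -4), A_1A_3 = (-5, -11, -3); a normal to α is A_1A_2 × A_1A_3 = (-11, 11, -22).
Using A_1: α has equation -11x + 11y - 22z = -231.
n·X − d = (-11)·(-7) + (11)·(6) + (-22)·(-1) − (-231) = 396; |n| = √726.
Distance = |396| / √726 = 396/√726 ≈ 14.6969.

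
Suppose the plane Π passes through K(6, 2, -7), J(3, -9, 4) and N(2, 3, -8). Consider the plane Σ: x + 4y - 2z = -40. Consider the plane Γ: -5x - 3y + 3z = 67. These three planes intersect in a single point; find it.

KJ = (-3, -11, 11), KN = (-4, 1, -1); a normal to Π is KJ × KN = (0, -47, -47).
Using K: Π has equation -47y - 47z = 235.
Solving the 3×3 linear system -47y - 47z = 235, x + 4y - 2z = -40, -5x - 3y + 3z = 67 (e.g. by elimination or Cramer's rule, determinant = -1128) gives (-8, -7, 2).

(-8, -7, 2)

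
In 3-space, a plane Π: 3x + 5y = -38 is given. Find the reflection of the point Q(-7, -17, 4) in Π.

(5, 3, 4)

λ = (n·Q − d)/|n|² = (-106 − (-38))/34 = -2.
Reflection = Q − 2λn = (-7, -17, 4) − (-4)·(3, 5, 0) = (5, 3, 4).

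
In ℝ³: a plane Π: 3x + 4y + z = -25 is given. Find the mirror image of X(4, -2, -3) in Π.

λ = (n·X − d)/|n|² = (1 − (-25))/26 = 1.
Reflection = X − 2λn = (4, -2, -3) − 2·(3, 4, 1) = (-2, -10, -5).

(-2, -10, -5)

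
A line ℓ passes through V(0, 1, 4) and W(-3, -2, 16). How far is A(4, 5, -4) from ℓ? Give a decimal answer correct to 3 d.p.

A direction vector for ℓ is W − V = (-3, -3, 12).
Taking (0, 1, 4) on ℓ with direction v = (-3, -3, 12): w = A − (0, 1, 4) = (4, 4, -8), and w × v = (24, -24, 0).
Distance = |w × v| / |v| = √1152 / √162 ≈ 2.667.

2.667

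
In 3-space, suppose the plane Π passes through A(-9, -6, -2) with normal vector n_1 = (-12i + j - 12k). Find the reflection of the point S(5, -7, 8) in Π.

(-19, -5, -16)

Π: n_1·r = n_1·A gives -12x + y - 12z = 126.
λ = (n·S − d)/|n|² = (-163 − 126)/289 = -1.
Reflection = S − 2λn = (5, -7, 8) − (-2)·(-12, 1, -12) = (-19, -5, -16).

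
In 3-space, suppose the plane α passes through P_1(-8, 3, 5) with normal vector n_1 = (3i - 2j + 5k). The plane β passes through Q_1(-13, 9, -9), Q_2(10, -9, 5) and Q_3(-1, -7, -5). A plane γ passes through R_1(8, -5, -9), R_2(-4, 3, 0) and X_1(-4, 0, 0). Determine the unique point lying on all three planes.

α: n_1·r = n_1·P_1 gives 3x - 2y + 5z = -5.
Q_1Q_2 = (23, -18, 14), Q_1Q_3 = (12, -16, 4); a normal to β is Q_1Q_2 × Q_1Q_3 = (152, 76, -152).
Using Q_1: β has equation 152x + 76y - 152z = 76.
R_1R_2 = (-12, 8, 9), R_1X_1 = (-12, 5, 9); a normal to γ is R_1R_2 × R_1X_1 = (27, 0, 36).
Using R_1: γ has equation 27x + 36z = -108.
Solving the 3×3 linear system 3x - 2y + 5z = -5, 152x + 76y - 152z = 76, 27x + 36z = -108 (e.g. by elimination or Cramer's rule, determinant = 17100) gives (0, -5, -3).

(0, -5, -3)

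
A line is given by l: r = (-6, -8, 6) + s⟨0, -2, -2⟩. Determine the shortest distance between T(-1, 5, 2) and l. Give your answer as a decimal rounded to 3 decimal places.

13.019

Taking (-6, -8, 6) on l with direction v = (0, -2, -2): w = T − (-6, -8, 6) = (5, 13, -4), and w × v = (-34, 10, -10).
Distance = |w × v| / |v| = √1356 / √8 ≈ 13.019.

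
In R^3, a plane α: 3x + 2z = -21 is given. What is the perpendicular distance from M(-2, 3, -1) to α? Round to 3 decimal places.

3.606

n·M − d = (3)·(-2) + (0)·(3) + (2)·(-1) − (-21) = 13; |n| = √13.
Distance = |13| / √13 = 13/√13 ≈ 3.606.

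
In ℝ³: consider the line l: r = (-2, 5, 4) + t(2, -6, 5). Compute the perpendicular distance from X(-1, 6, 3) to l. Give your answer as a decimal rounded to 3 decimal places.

Taking (-2, 5, 4) on l with direction v = (2, -6, 5): w = X − (-2, 5, 4) = (1, 1, -1), and w × v = (-1, -7, -8).
Distance = |w × v| / |v| = √114 / √65 ≈ 1.324.

1.324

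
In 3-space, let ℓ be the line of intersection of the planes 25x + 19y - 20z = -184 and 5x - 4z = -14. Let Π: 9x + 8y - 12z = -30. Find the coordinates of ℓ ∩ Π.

(-10, -6, -9)

Direction of ℓ: (25, 19, -20) × (5, 0, -4) = (-76, 0, -95).
A point on ℓ: solving the two plane equations with x = -18 gives (-18, -6, -19).
Substitute r = (-18, -6, -19) + t(-76, 0, -95) into the plane: 18 + 456t = -30, so t = -2/19.
Intersection: (-18, -6, -19) + (-2/19)·(-76, 0, -95) = (-10, -6, -9).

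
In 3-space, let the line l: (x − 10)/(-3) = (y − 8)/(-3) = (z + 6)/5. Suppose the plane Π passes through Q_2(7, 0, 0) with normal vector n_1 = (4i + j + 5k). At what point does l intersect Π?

(7, 5, -1)

l has direction (-3, -3, 5) through (10, 8, -6).
Π: n_1·r = n_1·Q_2 gives 4x + y + 5z = 28.
Substitute r = (10, 8, -6) + t(-3, -3, 5) into the plane: 18 + 10t = 28, so t = 1.
Intersection: (10, 8, -6) + 1·(-3, -3, 5) = (7, 5, -1).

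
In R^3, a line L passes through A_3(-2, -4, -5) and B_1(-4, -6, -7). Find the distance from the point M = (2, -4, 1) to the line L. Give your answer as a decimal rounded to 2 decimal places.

A direction vector for L is B_1 − A_3 = (-2, -2, -2).
Taking (-2, -4, -5) on L with direction v = (-2, -2, -2): w = M − (-2, -4, -5) = (4, 0, 6), and w × v = (12, -4, -8).
Distance = |w × v| / |v| = √224 / √12 ≈ 4.32.

4.32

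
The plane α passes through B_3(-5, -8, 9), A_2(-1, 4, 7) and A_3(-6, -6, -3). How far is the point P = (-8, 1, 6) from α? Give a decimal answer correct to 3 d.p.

B_3A_2 = (4, 12, -2), B_3A_3 = (-1, 2, -12); a normal to α is B_3A_2 × B_3A_3 = (-140, 50, 20).
Using B_3: α has equation -140x + 50y + 20z = 480.
n·P − d = (-140)·(-8) + (50)·(1) + (20)·(6) − 480 = 810; |n| = √22500.
Distance = |810| / √22500 = 810/√22500 ≈ 5.400.

5.400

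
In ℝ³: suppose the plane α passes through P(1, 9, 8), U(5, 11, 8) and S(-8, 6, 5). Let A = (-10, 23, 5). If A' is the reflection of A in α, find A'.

PU = (4, 2, 0), PS = (-9, -3, -3); a normal to α is PU × PS = (-6, 12, 6).
Using P: α has equation -6x + 12y + 6z = 150.
λ = (n·A − d)/|n|² = (366 − 150)/216 = 1.
Reflection = A − 2λn = (-10, 23, 5) − 2·(-6, 12, 6) = (2, -1, -7).

(2, -1, -7)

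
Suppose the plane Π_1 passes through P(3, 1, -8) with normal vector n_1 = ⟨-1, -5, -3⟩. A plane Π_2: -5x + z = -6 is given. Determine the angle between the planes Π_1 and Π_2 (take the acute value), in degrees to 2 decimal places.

86.20

Π_1: n_1·r = n_1·P gives -x - 5y - 3z = 16.
cos θ = |n₁·n₂| / (|n₁||n₂|) = |2| / (√35 · √26).
θ = arccos(0.06630) ≈ 86.20°.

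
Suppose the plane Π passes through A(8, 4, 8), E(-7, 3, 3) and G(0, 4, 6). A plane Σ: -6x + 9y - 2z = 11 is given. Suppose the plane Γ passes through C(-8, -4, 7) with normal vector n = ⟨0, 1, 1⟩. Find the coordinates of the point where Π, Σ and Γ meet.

AE = (-15, -1, -5), AG = (-8, 0, -2); a normal to Π is AE × AG = (2, 10, -8).
Using A: Π has equation 2x + 10y - 8z = -8.
Γ: n·r = n·C gives y + z = 3.
Solving the 3×3 linear system 2x + 10y - 8z = -8, -6x + 9y - 2z = 11, y + z = 3 (e.g. by elimination or Cramer's rule, determinant = 130) gives (-1, 1, 2).

(-1, 1, 2)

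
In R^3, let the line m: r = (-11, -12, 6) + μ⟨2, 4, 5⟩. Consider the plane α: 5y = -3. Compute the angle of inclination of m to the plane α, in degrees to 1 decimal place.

sin θ = |n·v| / (|n||v|) = |20| / (√25 · √45) = 0.59628.
θ ≈ 36.6°.

36.6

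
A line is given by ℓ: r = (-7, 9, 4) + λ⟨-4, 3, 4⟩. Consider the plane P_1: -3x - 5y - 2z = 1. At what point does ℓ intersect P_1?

(5, 0, -8)

Substitute r = (-7, 9, 4) + t(-4, 3, 4) into the plane: -32 + (-11)t = 1, so t = -3.
Intersection: (-7, 9, 4) + (-3)·(-4, 3, 4) = (5, 0, -8).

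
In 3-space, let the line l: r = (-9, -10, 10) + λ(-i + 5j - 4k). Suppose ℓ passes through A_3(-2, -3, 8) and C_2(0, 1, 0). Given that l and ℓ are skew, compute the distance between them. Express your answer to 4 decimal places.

A direction vector for ℓ is C_2 − A_3 = (2, 4, -8).
Common perpendicular direction n = (-1, 5, -4) × (2, 4, -8) = (-24, -16, -14).
With w = (-2, -3, 8) − (-9, -10, 10) = (7, 7, -2), w · n = -252.
Distance = |w · n| / |n| = |-252| / √1028 ≈ 7.8597.

7.8597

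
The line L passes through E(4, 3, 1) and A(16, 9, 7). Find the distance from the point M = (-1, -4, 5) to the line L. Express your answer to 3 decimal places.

7.863

A direction vector for L is A − E = (12, 6, 6).
Taking (4, 3, 1) on L with direction v = (12, 6, 6): w = M − (4, 3, 1) = (-5, -7, 4), and w × v = (-66, 78, 54).
Distance = |w × v| / |v| = √13356 / √216 ≈ 7.863.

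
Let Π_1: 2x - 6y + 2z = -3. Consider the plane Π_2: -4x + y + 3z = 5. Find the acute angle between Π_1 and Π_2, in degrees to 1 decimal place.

cos θ = |n₁·n₂| / (|n₁||n₂|) = |-8| / (√44 · √26).
θ = arccos(0.23652) ≈ 76.3°.

76.3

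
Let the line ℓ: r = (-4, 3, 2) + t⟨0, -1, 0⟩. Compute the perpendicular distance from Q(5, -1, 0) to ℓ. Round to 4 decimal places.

Taking (-4, 3, 2) on ℓ with direction v = (0, -1, 0): w = Q − (-4, 3, 2) = (9, -4, -2), and w × v = (-2, 0, -9).
Distance = |w × v| / |v| = √85 / √1 ≈ 9.2195.

9.2195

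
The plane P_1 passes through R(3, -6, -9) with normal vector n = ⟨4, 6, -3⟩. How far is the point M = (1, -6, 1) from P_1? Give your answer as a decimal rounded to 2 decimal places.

P_1: n·r = n·R gives 4x + 6y - 3z = 3.
n·M − d = (4)·(1) + (6)·(-6) + (-3)·(1) − 3 = -38; |n| = √61.
Distance = |-38| / √61 = 38/√61 ≈ 4.87.

4.87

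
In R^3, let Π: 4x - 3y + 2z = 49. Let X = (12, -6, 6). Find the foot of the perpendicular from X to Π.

Foot = X − λn with λ = (n·X − d)/|n|² = (78 − 49)/29 = 1.
Foot = (12, -6, 6) − 1·(4, -3, 2) = (8, -3, 4).

(8, -3, 4)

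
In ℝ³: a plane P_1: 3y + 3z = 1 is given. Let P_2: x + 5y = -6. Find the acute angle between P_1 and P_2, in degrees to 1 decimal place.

46.1

cos θ = |n₁·n₂| / (|n₁||n₂|) = |15| / (√18 · √26).
θ = arccos(0.69338) ≈ 46.1°.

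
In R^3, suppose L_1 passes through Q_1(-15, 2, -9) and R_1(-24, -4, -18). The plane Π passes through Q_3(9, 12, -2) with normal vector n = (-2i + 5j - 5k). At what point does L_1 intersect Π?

A direction vector for L_1 is R_1 − Q_1 = (-9, -6, -9).
Π: n·r = n·Q_3 gives -2x + 5y - 5z = 52.
Substitute r = (-15, 2, -9) + t(-9, -6, -9) into the plane: 85 + 33t = 52, so t = -1.
Intersection: (-15, 2, -9) + (-1)·(-9, -6, -9) = (-6, 8, 0).

(-6, 8, 0)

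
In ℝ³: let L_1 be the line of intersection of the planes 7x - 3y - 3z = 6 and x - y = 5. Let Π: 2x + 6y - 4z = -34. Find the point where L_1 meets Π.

(3, -2, 7)

Direction of L_1: (7, -3, -3) × (1, -1, 0) = (-3, -3, -4).
A point on L_1: solving the two plane equations with x = -6 gives (-6, -11, -5).
Substitute r = (-6, -11, -5) + t(-3, -3, -4) into the plane: -58 + (-8)t = -34, so t = -3.
Intersection: (-6, -11, -5) + (-3)·(-3, -3, -4) = (3, -2, 7).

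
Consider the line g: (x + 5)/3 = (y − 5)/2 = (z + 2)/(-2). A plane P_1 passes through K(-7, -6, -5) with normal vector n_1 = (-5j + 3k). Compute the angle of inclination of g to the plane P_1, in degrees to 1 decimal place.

g has direction (3, 2, -2) through (-5, 5, -2).
P_1: n_1·r = n_1·K gives -5y + 3z = 15.
sin θ = |n·v| / (|n||v|) = |-16| / (√34 · √17) = 0.66551.
θ ≈ 41.7°.

41.7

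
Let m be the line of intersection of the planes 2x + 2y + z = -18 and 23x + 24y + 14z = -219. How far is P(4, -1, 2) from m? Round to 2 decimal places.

Direction of m: (2, 2, 1) × (23, 24, 14) = (4, -5, 2).
A point on m: solving the two plane equations with x = -5 gives (-5, -2, -4).
Taking (-5, -2, -4) on m with direction v = (4, -5, 2): w = P − (-5, -2, -4) = (9, 1, 6), and w × v = (32, 6, -49).
Distance = |w × v| / |v| = √3461 / √45 ≈ 8.77.

8.77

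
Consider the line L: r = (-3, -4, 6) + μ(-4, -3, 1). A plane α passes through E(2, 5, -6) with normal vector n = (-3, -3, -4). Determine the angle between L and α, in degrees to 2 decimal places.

α: n·r = n·E gives -3x - 3y - 4z = 3.
sin θ = |n·v| / (|n||v|) = |17| / (√34 · √26) = 0.57177.
θ ≈ 34.87°.

34.87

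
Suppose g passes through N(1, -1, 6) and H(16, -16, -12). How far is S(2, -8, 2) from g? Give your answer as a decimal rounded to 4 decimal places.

A direction vector for g is H − N = (15, -15, -18).
Taking (1, -1, 6) on g with direction v = (15, -15, -18): w = S − (1, -1, 6) = (1, -7, -4), and w × v = (66, -42, 90).
Distance = |w × v| / |v| = √14220 / √774 ≈ 4.2863.

4.2863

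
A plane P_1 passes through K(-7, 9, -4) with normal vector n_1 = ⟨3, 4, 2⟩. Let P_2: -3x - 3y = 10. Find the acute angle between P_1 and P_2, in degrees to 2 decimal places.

23.20

P_1: n_1·r = n_1·K gives 3x + 4y + 2z = 7.
cos θ = |n₁·n₂| / (|n₁||n₂|) = |-21| / (√29 · √18).
θ = arccos(0.91915) ≈ 23.20°.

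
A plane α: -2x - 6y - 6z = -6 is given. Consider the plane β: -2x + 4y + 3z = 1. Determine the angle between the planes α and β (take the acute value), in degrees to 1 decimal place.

36.0

cos θ = |n₁·n₂| / (|n₁||n₂|) = |-38| / (√76 · √29).
θ = arccos(0.80943) ≈ 36.0°.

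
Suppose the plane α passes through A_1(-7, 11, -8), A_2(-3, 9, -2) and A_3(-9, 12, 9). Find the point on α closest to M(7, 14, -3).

(3, 6, -3)

A_1A_2 = (4, -2, 6), A_1A_3 = (-2, 1, 17); a normal to α is A_1A_2 × A_1A_3 = (-40, -80, 0).
Using A_1: α has equation -40x - 80y = -600.
Foot = M − λn with λ = (n·M − d)/|n|² = (-1400 − (-600))/8000 = -1/10.
Foot = (7, 14, -3) − (-1/10)·(-40, -80, 0) = (3, 6, -3).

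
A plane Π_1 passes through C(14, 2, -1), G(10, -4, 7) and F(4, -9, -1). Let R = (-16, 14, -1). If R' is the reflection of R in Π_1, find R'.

(28, -26, -9)

CG = (-4, -6, 8), CF = (-10, -11, 0); a normal to Π_1 is CG × CF = (88, -80, -16).
Using C: Π_1 has equation 88x - 80y - 16z = 1088.
λ = (n·R − d)/|n|² = (-2512 − 1088)/14400 = -1/4.
Reflection = R − 2λn = (-16, 14, -1) − (-1/2)·(88, -80, -16) = (28, -26, -9).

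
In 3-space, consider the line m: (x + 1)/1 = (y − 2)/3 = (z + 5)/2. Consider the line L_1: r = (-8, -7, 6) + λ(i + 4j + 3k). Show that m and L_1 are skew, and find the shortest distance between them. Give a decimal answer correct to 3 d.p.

7.506

m has direction (1, 3, 2) through (-1, 2, -5).
Common perpendicular direction n = (1, 3, 2) × (1, 4, 3) = (1, -1, 1).
With w = (-8, -7, 6) − (-1, 2, -5) = (-7, -9, 11), w · n = 13.
Since n ≠ 0 the lines are not parallel, and w · n = 13 ≠ 0 so they do not intersect; hence they are skew.
Distance = |w · n| / |n| = |13| / √3 ≈ 7.506.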